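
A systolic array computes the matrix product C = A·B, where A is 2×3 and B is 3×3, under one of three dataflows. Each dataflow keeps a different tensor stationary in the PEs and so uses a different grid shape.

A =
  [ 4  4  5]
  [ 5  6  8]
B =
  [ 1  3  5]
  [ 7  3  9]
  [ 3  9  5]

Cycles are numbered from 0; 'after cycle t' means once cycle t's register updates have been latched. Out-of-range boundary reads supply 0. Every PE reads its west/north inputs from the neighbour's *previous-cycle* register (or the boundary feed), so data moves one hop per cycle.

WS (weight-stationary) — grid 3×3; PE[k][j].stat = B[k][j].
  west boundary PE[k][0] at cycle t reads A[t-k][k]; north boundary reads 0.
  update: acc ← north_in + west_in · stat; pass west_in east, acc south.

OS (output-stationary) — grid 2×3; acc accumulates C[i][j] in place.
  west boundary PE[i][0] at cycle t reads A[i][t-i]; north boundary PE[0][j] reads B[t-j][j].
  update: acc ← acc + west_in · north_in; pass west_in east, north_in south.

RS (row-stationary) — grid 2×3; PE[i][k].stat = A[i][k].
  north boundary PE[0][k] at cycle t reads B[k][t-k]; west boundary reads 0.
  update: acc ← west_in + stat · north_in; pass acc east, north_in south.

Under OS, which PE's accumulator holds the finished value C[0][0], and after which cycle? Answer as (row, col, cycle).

(row, col, cycle) = (0, 0, 2)

OS: C[0][0] accumulates in PE[0][0]:
  c0 r0c0: 4 / 4 / 1
  c1 r0c0: 32 / 4 / 7
  c2 r0c0: 47 / 5 / 3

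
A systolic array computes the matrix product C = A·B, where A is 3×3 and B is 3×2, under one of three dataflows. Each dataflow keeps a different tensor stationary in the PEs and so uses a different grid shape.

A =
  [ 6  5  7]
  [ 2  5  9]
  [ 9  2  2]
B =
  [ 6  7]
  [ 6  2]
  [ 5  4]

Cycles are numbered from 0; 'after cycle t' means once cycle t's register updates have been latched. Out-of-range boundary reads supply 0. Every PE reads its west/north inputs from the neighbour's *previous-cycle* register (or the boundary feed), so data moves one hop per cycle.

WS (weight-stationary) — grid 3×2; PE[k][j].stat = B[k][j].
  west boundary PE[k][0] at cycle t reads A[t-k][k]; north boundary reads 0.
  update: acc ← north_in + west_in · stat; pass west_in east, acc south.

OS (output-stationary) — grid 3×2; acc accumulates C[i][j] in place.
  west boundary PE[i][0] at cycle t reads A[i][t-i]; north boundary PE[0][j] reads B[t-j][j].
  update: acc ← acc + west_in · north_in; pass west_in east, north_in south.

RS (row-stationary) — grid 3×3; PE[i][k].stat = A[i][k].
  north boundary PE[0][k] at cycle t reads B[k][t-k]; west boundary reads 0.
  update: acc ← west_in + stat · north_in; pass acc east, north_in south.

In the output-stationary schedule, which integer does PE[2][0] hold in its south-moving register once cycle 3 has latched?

register = 6

OS 3×2: PE[2][0] cycle-by-cycle (with neighbour feeds):
  [0] (1,0) acc=0 (h:0 v:0)
  [0] (2,0) acc=0 (h:0 v:0)
  [1] (1,0) acc=12 (h:2 v:6)
  [1] (2,0) acc=0 (h:0 v:0)
  [2] (1,0) acc=42 (h:5 v:6)
  [2] (2,0) acc=54 (h:9 v:6)
  [3] (1,0) acc=87 (h:9 v:5)
  [3] (2,0) acc=66 (h:2 v:6)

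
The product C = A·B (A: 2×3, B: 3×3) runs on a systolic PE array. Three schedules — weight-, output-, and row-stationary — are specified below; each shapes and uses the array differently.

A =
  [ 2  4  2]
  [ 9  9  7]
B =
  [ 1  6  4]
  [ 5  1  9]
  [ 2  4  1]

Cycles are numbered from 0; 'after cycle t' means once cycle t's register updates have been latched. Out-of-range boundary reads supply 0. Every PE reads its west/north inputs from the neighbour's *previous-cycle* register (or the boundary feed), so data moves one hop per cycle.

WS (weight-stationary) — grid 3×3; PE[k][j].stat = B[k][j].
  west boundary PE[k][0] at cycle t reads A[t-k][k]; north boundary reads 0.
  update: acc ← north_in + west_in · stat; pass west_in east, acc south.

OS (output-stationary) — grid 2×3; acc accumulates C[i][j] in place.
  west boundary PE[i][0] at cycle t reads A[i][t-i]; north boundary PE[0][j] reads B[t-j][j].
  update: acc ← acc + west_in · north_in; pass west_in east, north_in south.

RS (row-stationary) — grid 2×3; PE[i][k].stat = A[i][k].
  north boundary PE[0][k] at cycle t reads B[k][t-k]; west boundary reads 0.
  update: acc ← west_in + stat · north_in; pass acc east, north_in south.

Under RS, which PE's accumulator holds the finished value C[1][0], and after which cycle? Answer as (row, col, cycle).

Under RS, C[1][0] lands at PE[1][2]:
  cycle 0: PE[1][2] → acc 0, east 0, south 0
  cycle 1: PE[1][2] → acc 0, east 0, south 0
  cycle 2: PE[1][2] → acc 0, east 0, south 0
  cycle 3: PE[1][2] → acc 68, east 68, south 2

(row, col, cycle) = (1, 2, 3)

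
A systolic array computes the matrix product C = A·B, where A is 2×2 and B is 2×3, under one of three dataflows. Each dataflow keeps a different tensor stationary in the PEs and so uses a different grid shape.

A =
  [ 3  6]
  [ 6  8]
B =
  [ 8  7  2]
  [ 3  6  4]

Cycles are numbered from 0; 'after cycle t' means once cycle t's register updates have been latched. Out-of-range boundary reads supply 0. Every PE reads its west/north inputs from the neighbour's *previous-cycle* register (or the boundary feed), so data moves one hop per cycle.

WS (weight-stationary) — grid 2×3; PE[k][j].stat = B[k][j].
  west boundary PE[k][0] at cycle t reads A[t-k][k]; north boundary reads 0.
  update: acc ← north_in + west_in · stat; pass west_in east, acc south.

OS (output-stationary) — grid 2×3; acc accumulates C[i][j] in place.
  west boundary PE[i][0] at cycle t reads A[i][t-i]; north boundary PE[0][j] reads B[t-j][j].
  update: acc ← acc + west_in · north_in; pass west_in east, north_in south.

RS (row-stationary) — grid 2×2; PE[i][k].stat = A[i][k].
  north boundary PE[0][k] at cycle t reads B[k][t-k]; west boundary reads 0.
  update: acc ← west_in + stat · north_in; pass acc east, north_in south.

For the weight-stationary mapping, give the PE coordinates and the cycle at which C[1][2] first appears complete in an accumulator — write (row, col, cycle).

(row, col, cycle) = (1, 2, 4)

WS — PE[1][2] is where C[1][2] collects:
  t=0 PE[1][2]: acc=0 h=0 v=0
  t=1 PE[1][2]: acc=0 h=0 v=0
  t=2 PE[1][2]: acc=0 h=0 v=0
  t=3 PE[1][2]: acc=30 h=6 v=30
  t=4 PE[1][2]: acc=44 h=8 v=44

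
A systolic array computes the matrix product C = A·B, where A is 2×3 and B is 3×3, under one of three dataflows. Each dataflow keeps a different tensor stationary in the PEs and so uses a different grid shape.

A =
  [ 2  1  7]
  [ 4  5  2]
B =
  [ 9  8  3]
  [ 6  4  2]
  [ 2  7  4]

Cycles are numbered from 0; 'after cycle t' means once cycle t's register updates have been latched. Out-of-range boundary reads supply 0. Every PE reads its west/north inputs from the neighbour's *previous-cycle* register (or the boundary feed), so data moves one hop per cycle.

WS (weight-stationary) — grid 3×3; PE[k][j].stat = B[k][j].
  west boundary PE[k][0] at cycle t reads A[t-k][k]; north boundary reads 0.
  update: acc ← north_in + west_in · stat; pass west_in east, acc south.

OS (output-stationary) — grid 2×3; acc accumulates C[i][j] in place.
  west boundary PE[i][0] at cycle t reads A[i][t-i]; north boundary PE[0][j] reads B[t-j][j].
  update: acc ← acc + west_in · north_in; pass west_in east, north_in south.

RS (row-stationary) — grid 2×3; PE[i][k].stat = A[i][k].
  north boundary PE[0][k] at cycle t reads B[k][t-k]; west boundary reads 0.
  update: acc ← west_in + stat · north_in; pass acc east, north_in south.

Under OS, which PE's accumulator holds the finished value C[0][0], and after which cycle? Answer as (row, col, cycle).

OS: C[0][0] accumulates in PE[0][0]:
  @0  [0,0]  acc 18  |  →2  ↓9
  @1  [0,0]  acc 24  |  →1  ↓6
  @2  [0,0]  acc 38  |  →7  ↓2

(row, col, cycle) = (0, 0, 2)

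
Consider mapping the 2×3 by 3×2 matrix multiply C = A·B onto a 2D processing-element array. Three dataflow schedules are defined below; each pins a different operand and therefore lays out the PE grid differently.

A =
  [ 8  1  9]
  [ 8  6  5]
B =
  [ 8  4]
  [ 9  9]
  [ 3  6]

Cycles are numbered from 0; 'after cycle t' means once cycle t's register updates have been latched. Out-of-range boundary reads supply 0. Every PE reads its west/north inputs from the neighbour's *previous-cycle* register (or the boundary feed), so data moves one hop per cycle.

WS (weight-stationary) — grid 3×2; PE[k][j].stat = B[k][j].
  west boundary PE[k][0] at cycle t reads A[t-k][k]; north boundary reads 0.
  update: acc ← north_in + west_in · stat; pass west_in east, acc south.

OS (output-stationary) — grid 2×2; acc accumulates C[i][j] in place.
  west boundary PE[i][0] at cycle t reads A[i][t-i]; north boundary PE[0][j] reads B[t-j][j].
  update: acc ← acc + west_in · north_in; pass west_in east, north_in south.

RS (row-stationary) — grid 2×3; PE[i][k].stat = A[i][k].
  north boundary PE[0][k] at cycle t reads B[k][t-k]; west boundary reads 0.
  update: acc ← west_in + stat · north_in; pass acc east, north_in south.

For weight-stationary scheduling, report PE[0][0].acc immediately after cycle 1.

WS 3×2: PE[0][0] cycle-by-cycle (with neighbour feeds):
  step 0 · PE0,0: acc=64; fwd→8 fwd↓64
  step 1 · PE0,0: acc=64; fwd→8 fwd↓64

PE[0][0].acc = 64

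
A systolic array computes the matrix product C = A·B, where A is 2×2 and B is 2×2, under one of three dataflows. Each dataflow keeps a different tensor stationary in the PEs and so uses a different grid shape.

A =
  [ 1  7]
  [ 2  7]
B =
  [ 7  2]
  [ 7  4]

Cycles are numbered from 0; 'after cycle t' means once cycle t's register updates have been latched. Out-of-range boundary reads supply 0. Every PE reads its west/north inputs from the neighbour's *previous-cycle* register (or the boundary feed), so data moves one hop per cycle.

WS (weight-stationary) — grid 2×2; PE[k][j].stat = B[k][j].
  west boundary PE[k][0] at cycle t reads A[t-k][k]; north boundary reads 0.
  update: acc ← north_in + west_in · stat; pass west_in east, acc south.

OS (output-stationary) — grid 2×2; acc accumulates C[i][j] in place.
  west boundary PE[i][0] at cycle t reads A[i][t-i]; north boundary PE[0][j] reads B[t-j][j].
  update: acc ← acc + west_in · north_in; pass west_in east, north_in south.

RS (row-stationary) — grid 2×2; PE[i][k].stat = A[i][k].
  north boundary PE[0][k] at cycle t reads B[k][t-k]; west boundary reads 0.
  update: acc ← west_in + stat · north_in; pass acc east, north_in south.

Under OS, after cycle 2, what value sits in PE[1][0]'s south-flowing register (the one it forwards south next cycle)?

OS (2×2). Following PE[1][0] plus its west/north inputs:
  step 0 · PE0,0: acc=7; fwd→1 fwd↓7
  step 0 · PE1,0: acc=0; fwd→0 fwd↓0
  step 1 · PE0,0: acc=56; fwd→7 fwd↓7
  step 1 · PE1,0: acc=14; fwd→2 fwd↓7
  step 2 · PE0,0: acc=56; fwd→0 fwd↓0
  step 2 · PE1,0: acc=63; fwd→7 fwd↓7

register = 7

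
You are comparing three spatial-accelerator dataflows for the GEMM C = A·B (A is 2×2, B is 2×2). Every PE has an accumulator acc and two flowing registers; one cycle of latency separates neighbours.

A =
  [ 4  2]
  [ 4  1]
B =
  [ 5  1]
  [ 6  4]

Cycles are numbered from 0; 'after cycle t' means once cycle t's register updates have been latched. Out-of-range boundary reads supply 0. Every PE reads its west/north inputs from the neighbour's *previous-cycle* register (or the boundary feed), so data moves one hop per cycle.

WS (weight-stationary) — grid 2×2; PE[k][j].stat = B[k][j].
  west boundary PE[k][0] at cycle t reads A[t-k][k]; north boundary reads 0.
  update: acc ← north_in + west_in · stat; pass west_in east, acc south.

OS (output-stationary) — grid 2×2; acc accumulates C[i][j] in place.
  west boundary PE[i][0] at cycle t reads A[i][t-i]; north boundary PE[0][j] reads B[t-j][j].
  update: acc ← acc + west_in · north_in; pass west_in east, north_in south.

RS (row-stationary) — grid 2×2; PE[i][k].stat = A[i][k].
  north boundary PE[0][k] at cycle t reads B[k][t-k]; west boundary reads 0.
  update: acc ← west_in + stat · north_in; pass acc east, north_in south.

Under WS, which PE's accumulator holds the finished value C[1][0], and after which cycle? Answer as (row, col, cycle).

(row, col, cycle) = (1, 0, 2)

WS: C[1][0] accumulates in PE[1][0]:
  @0  [1,0]  acc 0  |  →0  ↓0
  @1  [1,0]  acc 32  |  →2  ↓32
  @2  [1,0]  acc 26  |  →1  ↓26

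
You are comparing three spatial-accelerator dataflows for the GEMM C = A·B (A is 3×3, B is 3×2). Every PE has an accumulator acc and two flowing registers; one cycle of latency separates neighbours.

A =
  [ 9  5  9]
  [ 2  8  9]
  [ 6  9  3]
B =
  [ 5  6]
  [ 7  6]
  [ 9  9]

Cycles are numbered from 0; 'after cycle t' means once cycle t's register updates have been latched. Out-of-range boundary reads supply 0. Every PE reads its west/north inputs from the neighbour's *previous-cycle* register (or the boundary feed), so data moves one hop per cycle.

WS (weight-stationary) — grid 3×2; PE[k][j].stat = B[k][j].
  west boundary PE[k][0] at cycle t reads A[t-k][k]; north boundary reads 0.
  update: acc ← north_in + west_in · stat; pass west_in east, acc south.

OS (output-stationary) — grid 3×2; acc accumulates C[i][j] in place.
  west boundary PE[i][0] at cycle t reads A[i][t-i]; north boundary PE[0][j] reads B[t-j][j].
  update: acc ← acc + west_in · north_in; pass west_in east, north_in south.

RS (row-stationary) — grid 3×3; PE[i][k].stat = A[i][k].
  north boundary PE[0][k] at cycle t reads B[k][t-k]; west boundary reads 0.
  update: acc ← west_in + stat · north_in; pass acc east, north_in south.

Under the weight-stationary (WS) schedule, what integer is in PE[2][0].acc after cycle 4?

PE[2][0].acc = 120

WS 3×2: PE[2][0] cycle-by-cycle (with neighbour feeds):
  @0  [1,0]  acc 0  |  →0  ↓0
  @0  [2,0]  acc 0  |  →0  ↓0
  @1  [1,0]  acc 80  |  →5  ↓80
  @1  [2,0]  acc 0  |  →0  ↓0
  @2  [1,0]  acc 66  |  →8  ↓66
  @2  [2,0]  acc 161  |  →9  ↓161
  @3  [1,0]  acc 93  |  →9  ↓93
  @3  [2,0]  acc 147  |  →9  ↓147
  @4  [1,0]  acc 0  |  →0  ↓0
  @4  [2,0]  acc 120  |  →3  ↓120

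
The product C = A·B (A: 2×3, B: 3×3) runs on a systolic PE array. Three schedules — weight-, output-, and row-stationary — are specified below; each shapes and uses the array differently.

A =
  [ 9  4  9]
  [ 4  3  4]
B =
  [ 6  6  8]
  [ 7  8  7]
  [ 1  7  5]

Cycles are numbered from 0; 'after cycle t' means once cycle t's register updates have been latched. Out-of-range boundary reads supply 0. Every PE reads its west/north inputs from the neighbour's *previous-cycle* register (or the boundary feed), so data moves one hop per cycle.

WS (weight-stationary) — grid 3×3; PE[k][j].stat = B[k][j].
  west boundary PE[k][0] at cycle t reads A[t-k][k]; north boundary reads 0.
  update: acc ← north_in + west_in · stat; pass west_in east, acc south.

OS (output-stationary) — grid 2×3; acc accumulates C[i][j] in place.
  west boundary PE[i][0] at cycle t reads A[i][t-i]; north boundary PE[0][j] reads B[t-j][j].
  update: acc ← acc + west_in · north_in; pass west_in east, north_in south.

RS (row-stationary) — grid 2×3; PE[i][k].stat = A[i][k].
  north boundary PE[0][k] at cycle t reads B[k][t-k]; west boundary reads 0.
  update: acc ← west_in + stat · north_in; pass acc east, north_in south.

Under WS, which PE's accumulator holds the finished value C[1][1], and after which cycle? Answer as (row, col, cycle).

(row, col, cycle) = (2, 1, 4)

WS — PE[2][1] is where C[1][1] collects:
  t=0 PE[2][1]: acc=0 h=0 v=0
  t=1 PE[2][1]: acc=0 h=0 v=0
  t=2 PE[2][1]: acc=0 h=0 v=0
  t=3 PE[2][1]: acc=149 h=9 v=149
  t=4 PE[2][1]: acc=76 h=4 v=76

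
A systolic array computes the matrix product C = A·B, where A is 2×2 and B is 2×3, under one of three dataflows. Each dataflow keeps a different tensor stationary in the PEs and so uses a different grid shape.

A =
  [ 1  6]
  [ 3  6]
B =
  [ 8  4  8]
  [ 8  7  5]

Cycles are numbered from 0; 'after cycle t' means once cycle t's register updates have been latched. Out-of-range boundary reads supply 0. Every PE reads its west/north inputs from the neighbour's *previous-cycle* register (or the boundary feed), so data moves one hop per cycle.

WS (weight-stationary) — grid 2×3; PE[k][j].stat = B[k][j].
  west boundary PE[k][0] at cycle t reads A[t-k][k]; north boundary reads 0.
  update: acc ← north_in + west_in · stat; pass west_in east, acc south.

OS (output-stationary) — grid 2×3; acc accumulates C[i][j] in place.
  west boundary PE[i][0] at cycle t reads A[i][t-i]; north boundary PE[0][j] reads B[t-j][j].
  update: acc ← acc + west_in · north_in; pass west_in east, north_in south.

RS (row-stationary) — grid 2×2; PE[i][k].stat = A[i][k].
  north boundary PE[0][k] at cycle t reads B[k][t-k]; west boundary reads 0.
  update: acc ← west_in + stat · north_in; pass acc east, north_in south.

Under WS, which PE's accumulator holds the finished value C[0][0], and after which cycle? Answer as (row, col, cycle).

WS: C[0][0] accumulates in PE[1][0]:
  after 0 — PE[1][0] acc=0, pass-E 0, pass-S 0
  after 1 — PE[1][0] acc=56, pass-E 6, pass-S 56

(row, col, cycle) = (1, 0, 1)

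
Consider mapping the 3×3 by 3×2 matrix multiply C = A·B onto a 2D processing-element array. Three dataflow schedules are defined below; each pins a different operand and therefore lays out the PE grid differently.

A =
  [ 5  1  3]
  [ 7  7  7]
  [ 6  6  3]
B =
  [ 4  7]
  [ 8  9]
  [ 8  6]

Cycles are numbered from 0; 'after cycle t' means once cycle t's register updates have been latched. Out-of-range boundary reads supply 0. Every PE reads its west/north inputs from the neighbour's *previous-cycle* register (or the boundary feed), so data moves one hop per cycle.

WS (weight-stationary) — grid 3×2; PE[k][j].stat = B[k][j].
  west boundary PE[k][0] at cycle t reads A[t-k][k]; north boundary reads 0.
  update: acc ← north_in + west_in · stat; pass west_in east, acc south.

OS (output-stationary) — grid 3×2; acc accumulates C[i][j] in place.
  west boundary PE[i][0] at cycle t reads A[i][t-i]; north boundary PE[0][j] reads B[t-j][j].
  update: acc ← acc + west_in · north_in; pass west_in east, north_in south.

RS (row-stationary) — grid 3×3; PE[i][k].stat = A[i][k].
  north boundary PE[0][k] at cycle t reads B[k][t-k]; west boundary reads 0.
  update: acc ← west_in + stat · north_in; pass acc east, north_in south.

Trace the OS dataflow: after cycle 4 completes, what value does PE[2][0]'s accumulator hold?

PE[2][0].acc = 96

Tracing OS — 3×2 array, target PE[2][0]:
  t=0 PE[1][0]: acc=0 h=0 v=0
  t=0 PE[2][0]: acc=0 h=0 v=0
  t=1 PE[1][0]: acc=28 h=7 v=4
  t=1 PE[2][0]: acc=0 h=0 v=0
  t=2 PE[1][0]: acc=84 h=7 v=8
  t=2 PE[2][0]: acc=24 h=6 v=4
  t=3 PE[1][0]: acc=140 h=7 v=8
  t=3 PE[2][0]: acc=72 h=6 v=8
  t=4 PE[1][0]: acc=140 h=0 v=0
  t=4 PE[2][0]: acc=96 h=3 v=8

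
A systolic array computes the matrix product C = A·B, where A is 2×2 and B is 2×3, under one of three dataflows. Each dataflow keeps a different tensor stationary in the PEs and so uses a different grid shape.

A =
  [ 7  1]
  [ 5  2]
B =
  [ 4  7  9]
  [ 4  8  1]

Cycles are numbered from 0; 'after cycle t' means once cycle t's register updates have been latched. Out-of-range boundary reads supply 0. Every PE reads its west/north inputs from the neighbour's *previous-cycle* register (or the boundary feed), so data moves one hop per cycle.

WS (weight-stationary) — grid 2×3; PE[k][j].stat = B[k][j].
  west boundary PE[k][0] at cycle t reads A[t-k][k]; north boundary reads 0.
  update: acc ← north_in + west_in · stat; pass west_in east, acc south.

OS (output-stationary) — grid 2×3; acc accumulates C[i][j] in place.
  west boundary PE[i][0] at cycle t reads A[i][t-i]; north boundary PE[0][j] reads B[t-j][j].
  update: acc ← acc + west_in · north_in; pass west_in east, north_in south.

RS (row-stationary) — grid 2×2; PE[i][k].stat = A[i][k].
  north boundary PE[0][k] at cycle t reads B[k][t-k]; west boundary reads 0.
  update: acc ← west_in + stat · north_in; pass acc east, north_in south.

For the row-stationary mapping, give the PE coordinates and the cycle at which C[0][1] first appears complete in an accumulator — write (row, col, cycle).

(row, col, cycle) = (0, 1, 2)

RS — PE[0][1] is where C[0][1] collects:
  c0 r0c1: 0 / 0 / 0
  c1 r0c1: 32 / 32 / 4
  c2 r0c1: 57 / 57 / 8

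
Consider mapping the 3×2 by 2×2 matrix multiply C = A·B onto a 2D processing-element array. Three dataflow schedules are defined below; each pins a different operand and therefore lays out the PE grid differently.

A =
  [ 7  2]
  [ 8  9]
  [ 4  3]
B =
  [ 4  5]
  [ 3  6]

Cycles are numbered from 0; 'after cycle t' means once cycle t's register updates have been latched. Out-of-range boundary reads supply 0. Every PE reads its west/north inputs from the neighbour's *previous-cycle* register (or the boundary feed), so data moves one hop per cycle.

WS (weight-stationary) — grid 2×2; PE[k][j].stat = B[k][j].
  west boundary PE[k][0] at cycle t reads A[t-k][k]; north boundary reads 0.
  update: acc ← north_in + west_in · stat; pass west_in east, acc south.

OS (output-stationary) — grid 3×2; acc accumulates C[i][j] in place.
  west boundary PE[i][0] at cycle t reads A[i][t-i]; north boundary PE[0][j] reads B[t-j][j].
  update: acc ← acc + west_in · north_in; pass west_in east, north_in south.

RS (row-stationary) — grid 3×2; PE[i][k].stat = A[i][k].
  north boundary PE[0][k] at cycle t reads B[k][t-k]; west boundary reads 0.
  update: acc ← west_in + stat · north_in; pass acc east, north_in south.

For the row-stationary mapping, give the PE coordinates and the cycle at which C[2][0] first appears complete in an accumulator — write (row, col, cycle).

RS — PE[2][1] is where C[2][0] collects:
  step 0 · PE2,1: acc=0; fwd→0 fwd↓0
  step 1 · PE2,1: acc=0; fwd→0 fwd↓0
  step 2 · PE2,1: acc=0; fwd→0 fwd↓0
  step 3 · PE2,1: acc=25; fwd→25 fwd↓3

(row, col, cycle) = (2, 1, 3)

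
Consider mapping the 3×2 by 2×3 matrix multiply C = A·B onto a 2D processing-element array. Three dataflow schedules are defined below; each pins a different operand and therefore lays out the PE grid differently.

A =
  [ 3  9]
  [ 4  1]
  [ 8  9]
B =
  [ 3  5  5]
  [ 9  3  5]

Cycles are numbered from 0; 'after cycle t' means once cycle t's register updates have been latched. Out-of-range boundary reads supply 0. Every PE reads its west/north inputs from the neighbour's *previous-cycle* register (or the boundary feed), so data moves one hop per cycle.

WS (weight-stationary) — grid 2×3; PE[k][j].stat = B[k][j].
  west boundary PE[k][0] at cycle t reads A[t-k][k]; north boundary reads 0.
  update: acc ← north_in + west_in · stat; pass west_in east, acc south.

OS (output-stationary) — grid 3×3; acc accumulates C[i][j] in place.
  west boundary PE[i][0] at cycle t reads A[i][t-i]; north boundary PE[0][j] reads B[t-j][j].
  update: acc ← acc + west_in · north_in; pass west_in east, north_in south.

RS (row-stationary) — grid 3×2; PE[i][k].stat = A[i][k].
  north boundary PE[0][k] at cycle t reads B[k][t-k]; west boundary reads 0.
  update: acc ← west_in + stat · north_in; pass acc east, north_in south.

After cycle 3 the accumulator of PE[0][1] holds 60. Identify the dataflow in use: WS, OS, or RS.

WS (2×3 grid), PE[0][1]:
  @0  [0,1]  acc 0  |  →0  ↓0
  @1  [0,1]  acc 15  |  →3  ↓15
  @2  [0,1]  acc 20  |  →4  ↓20
  @3  [0,1]  acc 40  |  →8  ↓40
OS (3×3 grid), PE[0][1]:
  @0  [0,1]  acc 0  |  →0  ↓0
  @1  [0,1]  acc 15  |  →3  ↓5
  @2  [0,1]  acc 42  |  →9  ↓3
  @3  [0,1]  acc 42  |  →0  ↓0
RS (3×2 grid), PE[0][1]:
  @0  [0,1]  acc 0  |  →0  ↓0
  @1  [0,1]  acc 90  |  →90  ↓9
  @2  [0,1]  acc 42  |  →42  ↓3
  @3  [0,1]  acc 60  |  →60  ↓5

dataflow = RS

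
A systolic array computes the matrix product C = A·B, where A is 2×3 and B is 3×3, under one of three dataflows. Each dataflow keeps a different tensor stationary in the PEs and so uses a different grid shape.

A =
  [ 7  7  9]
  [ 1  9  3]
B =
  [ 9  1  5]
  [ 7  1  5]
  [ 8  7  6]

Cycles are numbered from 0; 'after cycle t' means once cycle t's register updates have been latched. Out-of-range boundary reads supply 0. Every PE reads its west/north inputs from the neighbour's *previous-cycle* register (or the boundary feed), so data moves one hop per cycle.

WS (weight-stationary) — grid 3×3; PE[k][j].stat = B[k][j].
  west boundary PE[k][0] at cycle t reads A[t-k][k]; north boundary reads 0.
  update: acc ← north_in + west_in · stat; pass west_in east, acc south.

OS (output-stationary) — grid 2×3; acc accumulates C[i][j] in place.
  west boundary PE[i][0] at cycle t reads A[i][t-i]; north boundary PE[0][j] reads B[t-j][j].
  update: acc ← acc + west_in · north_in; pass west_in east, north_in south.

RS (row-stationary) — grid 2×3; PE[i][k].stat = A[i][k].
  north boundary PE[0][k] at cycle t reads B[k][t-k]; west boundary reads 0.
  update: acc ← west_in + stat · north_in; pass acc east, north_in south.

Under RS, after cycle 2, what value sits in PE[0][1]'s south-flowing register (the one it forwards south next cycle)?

register = 1

Tracing RS — 2×3 array, target PE[0][1]:
  0: (0,0).acc=63  regs=<63,9>
  0: (0,1).acc=0  regs=<0,0>
  1: (0,0).acc=7  regs=<7,1>
  1: (0,1).acc=112  regs=<112,7>
  2: (0,0).acc=35  regs=<35,5>
  2: (0,1).acc=14  regs=<14,1>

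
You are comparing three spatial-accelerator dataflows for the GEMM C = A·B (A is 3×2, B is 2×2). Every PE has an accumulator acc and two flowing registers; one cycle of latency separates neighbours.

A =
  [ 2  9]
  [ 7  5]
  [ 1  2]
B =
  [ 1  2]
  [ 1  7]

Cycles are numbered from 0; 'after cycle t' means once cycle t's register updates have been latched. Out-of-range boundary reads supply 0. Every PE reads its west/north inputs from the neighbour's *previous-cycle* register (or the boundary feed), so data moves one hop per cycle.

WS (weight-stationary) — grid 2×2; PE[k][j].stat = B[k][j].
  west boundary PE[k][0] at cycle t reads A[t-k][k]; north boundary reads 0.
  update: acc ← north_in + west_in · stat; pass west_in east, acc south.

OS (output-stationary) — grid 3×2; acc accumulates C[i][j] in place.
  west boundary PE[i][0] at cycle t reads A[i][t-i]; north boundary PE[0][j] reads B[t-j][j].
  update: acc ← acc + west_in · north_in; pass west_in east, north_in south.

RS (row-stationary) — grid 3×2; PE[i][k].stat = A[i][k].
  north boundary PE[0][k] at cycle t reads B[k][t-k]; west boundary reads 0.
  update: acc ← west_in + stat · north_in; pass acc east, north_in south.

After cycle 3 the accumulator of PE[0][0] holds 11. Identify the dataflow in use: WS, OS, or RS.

Under WS (2×2), PE[0][0]:
  [0] (0,0) acc=2 (h:2 v:2)
  [1] (0,0) acc=7 (h:7 v:7)
  [2] (0,0) acc=1 (h:1 v:1)
  [3] (0,0) acc=0 (h:0 v:0)
Under OS (3×2), PE[0][0]:
  [0] (0,0) acc=2 (h:2 v:1)
  [1] (0,0) acc=11 (h:9 v:1)
  [2] (0,0) acc=11 (h:0 v:0)
  [3] (0,0) acc=11 (h:0 v:0)
Under RS (3×2), PE[0][0]:
  [0] (0,0) acc=2 (h:2 v:1)
  [1] (0,0) acc=4 (h:4 v:2)
  [2] (0,0) acc=0 (h:0 v:0)
  [3] (0,0) acc=0 (h:0 v:0)

dataflow = OS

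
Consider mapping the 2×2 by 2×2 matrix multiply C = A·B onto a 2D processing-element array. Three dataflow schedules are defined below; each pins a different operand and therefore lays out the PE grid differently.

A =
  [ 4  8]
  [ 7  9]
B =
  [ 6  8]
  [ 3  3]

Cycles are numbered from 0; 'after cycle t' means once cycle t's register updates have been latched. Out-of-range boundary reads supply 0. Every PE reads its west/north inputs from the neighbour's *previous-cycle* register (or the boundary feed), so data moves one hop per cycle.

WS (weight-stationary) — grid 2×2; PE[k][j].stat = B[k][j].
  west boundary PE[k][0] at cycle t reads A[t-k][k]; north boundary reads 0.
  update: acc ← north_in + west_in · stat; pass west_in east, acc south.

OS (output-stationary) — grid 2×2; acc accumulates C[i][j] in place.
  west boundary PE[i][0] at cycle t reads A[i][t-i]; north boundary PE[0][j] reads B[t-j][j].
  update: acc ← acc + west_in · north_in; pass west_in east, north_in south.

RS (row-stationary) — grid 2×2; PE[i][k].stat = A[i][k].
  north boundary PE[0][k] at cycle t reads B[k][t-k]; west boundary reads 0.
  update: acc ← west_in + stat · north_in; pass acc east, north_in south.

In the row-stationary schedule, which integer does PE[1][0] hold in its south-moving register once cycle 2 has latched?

Tracing RS — 2×2 array, target PE[1][0]:
  after 0 — PE[0][0] acc=24, pass-E 24, pass-S 6
  after 0 — PE[1][0] acc=0, pass-E 0, pass-S 0
  after 1 — PE[0][0] acc=32, pass-E 32, pass-S 8
  after 1 — PE[1][0] acc=42, pass-E 42, pass-S 6
  after 2 — PE[0][0] acc=0, pass-E 0, pass-S 0
  after 2 — PE[1][0] acc=56, pass-E 56, pass-S 8

register = 8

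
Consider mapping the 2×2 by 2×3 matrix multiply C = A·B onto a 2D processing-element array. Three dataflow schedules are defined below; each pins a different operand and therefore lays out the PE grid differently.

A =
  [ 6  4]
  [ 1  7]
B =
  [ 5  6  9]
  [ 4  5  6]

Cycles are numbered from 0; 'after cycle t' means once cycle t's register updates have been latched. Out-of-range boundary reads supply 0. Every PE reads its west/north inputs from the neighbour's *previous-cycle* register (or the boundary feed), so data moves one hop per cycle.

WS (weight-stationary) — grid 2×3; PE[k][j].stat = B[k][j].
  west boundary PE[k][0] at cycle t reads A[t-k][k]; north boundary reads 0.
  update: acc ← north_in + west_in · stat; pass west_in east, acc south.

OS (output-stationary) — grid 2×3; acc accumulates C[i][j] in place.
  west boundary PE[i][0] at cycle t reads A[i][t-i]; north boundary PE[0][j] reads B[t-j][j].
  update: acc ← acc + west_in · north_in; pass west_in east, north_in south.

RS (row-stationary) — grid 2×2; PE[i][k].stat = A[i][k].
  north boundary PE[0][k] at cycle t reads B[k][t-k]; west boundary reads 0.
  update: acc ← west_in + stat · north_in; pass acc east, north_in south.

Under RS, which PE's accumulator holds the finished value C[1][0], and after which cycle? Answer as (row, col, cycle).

(row, col, cycle) = (1, 1, 2)

RS: C[1][0] accumulates in PE[1][1]:
  @0  [1,1]  acc 0  |  →0  ↓0
  @1  [1,1]  acc 0  |  →0  ↓0
  @2  [1,1]  acc 33  |  →33  ↓4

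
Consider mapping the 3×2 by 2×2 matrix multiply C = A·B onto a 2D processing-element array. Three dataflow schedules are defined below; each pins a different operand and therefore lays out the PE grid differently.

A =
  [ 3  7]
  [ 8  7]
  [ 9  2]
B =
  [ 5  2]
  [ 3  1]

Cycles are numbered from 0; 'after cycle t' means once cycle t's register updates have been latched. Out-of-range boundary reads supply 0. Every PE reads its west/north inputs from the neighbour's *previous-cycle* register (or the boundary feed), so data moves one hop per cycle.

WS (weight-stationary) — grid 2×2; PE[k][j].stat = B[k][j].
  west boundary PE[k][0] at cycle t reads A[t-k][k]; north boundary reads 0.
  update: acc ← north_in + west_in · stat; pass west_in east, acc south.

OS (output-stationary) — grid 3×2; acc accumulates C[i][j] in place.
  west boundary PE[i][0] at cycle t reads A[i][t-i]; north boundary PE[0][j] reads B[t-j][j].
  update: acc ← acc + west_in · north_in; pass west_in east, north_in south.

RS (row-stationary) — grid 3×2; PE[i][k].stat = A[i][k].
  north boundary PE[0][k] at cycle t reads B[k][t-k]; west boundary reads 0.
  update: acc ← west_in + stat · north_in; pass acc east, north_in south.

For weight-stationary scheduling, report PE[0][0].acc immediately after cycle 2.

Tracing WS — 2×2 array, target PE[0][0]:
  [0] (0,0) acc=15 (h:3 v:15)
  [1] (0,0) acc=40 (h:8 v:40)
  [2] (0,0) acc=45 (h:9 v:45)

PE[0][0].acc = 45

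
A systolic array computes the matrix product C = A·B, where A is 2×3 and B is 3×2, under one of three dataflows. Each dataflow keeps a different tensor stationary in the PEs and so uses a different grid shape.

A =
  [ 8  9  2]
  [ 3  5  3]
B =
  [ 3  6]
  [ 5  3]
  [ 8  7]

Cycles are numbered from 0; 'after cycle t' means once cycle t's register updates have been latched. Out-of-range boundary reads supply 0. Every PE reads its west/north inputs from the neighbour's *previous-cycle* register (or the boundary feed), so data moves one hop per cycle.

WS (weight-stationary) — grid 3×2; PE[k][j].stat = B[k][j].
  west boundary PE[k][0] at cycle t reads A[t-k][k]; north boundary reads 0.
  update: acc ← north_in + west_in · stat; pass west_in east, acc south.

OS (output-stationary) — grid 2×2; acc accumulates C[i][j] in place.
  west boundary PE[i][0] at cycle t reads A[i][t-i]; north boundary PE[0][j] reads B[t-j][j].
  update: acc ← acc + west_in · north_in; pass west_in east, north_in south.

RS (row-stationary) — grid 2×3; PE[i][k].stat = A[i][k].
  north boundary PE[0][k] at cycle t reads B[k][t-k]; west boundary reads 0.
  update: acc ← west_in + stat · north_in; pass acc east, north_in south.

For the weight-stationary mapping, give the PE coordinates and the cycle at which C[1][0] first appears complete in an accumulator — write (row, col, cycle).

WS: C[1][0] accumulates in PE[2][0]:
  step 0 · PE2,0: acc=0; fwd→0 fwd↓0
  step 1 · PE2,0: acc=0; fwd→0 fwd↓0
  step 2 · PE2,0: acc=85; fwd→2 fwd↓85
  step 3 · PE2,0: acc=58; fwd→3 fwd↓58

(row, col, cycle) = (2, 0, 3)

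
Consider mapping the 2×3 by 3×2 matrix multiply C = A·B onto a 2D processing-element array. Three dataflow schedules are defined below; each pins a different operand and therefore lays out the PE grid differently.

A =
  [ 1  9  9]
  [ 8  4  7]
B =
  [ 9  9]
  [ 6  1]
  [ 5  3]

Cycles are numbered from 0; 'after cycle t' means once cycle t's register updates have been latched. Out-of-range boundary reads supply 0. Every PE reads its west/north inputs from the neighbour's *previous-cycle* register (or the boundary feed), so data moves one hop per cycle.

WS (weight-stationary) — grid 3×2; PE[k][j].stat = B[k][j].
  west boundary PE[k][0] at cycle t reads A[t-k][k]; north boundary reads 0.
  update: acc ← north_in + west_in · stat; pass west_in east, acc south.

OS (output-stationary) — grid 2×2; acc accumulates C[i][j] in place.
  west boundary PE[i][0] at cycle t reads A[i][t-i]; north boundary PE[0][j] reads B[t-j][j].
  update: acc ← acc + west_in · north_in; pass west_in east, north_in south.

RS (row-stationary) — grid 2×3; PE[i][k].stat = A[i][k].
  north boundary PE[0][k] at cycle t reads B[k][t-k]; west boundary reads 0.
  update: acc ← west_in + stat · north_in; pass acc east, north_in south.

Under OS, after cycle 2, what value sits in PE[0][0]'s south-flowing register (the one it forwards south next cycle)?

register = 5

OS (2×2). Following PE[0][0] plus its west/north inputs:
  @0  [0,0]  acc 9  |  →1  ↓9
  @1  [0,0]  acc 63  |  →9  ↓6
  @2  [0,0]  acc 108  |  →9  ↓5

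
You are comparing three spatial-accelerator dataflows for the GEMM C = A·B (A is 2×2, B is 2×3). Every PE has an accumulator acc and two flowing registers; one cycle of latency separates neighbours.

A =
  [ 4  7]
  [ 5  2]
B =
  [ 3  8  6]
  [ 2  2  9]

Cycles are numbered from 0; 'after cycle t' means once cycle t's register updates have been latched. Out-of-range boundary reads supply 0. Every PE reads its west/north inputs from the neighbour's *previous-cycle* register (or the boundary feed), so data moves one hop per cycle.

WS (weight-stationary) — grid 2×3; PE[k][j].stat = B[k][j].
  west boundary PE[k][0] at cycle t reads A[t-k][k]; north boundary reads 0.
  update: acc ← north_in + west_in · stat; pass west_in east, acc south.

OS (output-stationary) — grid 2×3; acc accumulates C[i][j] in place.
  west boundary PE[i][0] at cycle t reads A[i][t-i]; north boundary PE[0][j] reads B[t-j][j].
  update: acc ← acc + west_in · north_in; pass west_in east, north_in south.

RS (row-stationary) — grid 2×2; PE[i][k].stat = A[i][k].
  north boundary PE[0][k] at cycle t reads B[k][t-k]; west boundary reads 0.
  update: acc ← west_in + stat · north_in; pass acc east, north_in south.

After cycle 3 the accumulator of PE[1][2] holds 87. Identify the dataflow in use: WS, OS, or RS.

dataflow = WS

WS (2×3 grid), PE[1][2]:
  [0] (1,2) acc=0 (h:0 v:0)
  [1] (1,2) acc=0 (h:0 v:0)
  [2] (1,2) acc=0 (h:0 v:0)
  [3] (1,2) acc=87 (h:7 v:87)
OS (2×3 grid), PE[1][2]:
  [0] (1,2) acc=0 (h:0 v:0)
  [1] (1,2) acc=0 (h:0 v:0)
  [2] (1,2) acc=0 (h:0 v:0)
  [3] (1,2) acc=30 (h:5 v:6)
RS: PE[1][2] is outside its 2×2 grid.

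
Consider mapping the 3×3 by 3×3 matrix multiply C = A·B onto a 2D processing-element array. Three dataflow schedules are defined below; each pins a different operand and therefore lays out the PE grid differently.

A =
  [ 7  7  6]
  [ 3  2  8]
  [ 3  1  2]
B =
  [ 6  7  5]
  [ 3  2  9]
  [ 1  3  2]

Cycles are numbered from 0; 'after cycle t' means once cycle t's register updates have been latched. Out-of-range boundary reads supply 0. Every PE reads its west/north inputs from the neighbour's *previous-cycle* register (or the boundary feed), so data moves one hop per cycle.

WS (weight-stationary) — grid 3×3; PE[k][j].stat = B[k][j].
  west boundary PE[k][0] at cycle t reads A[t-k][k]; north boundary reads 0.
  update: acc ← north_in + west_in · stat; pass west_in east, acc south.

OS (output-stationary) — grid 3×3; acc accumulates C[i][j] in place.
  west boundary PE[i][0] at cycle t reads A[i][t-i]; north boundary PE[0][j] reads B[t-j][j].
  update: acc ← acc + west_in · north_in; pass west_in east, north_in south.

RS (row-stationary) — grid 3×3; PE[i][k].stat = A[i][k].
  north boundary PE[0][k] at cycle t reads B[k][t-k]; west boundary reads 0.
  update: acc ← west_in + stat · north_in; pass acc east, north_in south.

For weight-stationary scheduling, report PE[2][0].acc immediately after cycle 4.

WS (3×3). Following PE[2][0] plus its west/north inputs:
  step 0 · PE1,0: acc=0; fwd→0 fwd↓0
  step 0 · PE2,0: acc=0; fwd→0 fwd↓0
  step 1 · PE1,0: acc=63; fwd→7 fwd↓63
  step 1 · PE2,0: acc=0; fwd→0 fwd↓0
  step 2 · PE1,0: acc=24; fwd→2 fwd↓24
  step 2 · PE2,0: acc=69; fwd→6 fwd↓69
  step 3 · PE1,0: acc=21; fwd→1 fwd↓21
  step 3 · PE2,0: acc=32; fwd→8 fwd↓32
  step 4 · PE1,0: acc=0; fwd→0 fwd↓0
  step 4 · PE2,0: acc=23; fwd→2 fwd↓23

PE[2][0].acc = 23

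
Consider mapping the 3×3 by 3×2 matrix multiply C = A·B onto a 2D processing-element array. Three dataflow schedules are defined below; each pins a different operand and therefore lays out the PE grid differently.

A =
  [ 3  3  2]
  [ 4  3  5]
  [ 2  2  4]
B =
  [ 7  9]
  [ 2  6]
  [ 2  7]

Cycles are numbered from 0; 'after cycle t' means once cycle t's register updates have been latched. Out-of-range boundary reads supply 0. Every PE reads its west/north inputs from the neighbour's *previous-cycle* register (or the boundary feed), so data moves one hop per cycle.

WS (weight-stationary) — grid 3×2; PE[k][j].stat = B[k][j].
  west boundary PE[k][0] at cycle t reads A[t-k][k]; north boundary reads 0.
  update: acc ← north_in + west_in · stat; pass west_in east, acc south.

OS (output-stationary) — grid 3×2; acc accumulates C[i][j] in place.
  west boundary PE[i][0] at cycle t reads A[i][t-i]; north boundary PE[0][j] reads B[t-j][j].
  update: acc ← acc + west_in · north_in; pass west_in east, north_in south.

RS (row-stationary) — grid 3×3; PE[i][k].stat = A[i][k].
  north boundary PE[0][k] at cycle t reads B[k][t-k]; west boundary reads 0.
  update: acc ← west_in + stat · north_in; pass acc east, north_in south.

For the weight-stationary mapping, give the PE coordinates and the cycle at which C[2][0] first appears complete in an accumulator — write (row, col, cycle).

Under WS, C[2][0] lands at PE[2][0]:
  step 0 · PE2,0: acc=0; fwd→0 fwd↓0
  step 1 · PE2,0: acc=0; fwd→0 fwd↓0
  step 2 · PE2,0: acc=31; fwd→2 fwd↓31
  step 3 · PE2,0: acc=44; fwd→5 fwd↓44
  step 4 · PE2,0: acc=26; fwd→4 fwd↓26

(row, col, cycle) = (2, 0, 4)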